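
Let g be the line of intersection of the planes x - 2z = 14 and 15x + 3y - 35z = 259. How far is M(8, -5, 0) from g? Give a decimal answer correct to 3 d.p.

14.154

Direction of g: (1, 0, -2) × (15, 3, -35) = (6, 5, 3).
A point on g: solving the two plane equations with x = -2 gives (-2, 3, -8).
Taking (-2, 3, -8) on g with direction v = (6, 5, 3): w = M − (-2, 3, -8) = (10, -8, 8), and w × v = (-64, 18, 98).
Distance = |w × v| / |v| = √14024 / √70 ≈ 14.154.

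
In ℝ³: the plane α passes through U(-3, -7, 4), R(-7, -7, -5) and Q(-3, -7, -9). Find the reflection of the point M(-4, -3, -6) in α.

UR = (-4, 0, -9), UQ = (0, 0, -13); a normal to α is UR × UQ = (0, -52, 0).
Using U: α has equation -52y = 364.
λ = (n·M − d)/|n|² = (156 − 364)/2704 = -1/13.
Reflection = M − 2λn = (-4, -3, -6) − (-2/13)·(0, -52, 0) = (-4, -11, -6).

(-4, -11, -6)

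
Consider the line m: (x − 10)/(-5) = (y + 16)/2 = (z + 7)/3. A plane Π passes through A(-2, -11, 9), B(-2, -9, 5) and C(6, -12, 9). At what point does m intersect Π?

(-10, -8, 5)

m has direction (-5, 2, 3) through (10, -16, -7).
AB = (0, 2, -4), AC = (8, -1, 0); a normal to Π is AB × AC = (-4, -32, -16).
Using A: Π has equation -4x - 32y - 16z = 216.
Substitute r = (10, -16, -7) + t(-5, 2, 3) into the plane: 584 + (-92)t = 216, so t = 4.
Intersection: (10, -16, -7) + 4·(-5, 2, 3) = (-10, -8, 5).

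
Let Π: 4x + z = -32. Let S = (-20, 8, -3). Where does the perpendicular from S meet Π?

Foot = S − λn with λ = (n·S − d)/|n|² = (-83 − (-32))/17 = -3.
Foot = (-20, 8, -3) − (-3)·(4, 0, 1) = (-8, 8, 0).

(-8, 8, 0)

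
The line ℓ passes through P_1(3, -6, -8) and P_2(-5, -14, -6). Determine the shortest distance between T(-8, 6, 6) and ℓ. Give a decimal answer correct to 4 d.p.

A direction vector for ℓ is P_2 − P_1 = (-8, -8, 2).
Taking (3, -6, -8) on ℓ with direction v = (-8, -8, 2): w = T − (3, -6, -8) = (-11, 12, 14), and w × v = (136, -90, 184).
Distance = |w × v| / |v| = √60452 / √132 ≈ 21.4002.

21.4002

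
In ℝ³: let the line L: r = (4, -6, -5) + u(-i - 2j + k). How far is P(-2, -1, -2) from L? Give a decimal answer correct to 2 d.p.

8.36

Taking (4, -6, -5) on L with direction v = (-1, -2, 1): w = P − (4, -6, -5) = (-6, 5, 3), and w × v = (11, 3, 17).
Distance = |w × v| / |v| = √419 / √6 ≈ 8.36.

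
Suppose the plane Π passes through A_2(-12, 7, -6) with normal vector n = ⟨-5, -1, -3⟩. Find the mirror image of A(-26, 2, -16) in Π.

Π: n·r = n·A_2 gives -5x - y - 3z = 71.
λ = (n·A − d)/|n|² = (176 − 71)/35 = 3.
Reflection = A − 2λn = (-26, 2, -16) − 6·(-5, -1, -3) = (4, 8, 2).

(4, 8, 2)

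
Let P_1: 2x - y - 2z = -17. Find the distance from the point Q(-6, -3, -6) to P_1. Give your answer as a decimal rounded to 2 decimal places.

n·Q − d = (2)·(-6) + (-1)·(-3) + (-2)·(-6) − (-17) = 20; |n| = √9.
Distance = |20| / √9 = 20/√9 ≈ 6.67.

6.67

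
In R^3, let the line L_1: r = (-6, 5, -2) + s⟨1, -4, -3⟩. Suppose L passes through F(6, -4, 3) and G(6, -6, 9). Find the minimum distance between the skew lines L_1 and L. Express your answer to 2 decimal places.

10.31

A direction vector for L is G − F = (0, -2, 6).
Common perpendicular direction n = (1, -4, -3) × (0, -2, 6) = (-30, -6, -2).
With w = (6, -4, 3) − (-6, 5, -2) = (12, -9, 5), w · n = -316.
Distance = |w · n| / |n| = |-316| / √940 ≈ 10.31.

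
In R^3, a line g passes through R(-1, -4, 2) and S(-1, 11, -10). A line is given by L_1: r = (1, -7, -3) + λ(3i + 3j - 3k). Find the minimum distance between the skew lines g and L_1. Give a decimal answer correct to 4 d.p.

5.4006

A direction vector for g is S − R = (0, 15, -12).
Common perpendicular direction n = (0, 15, -12) × (3, 3, -3) = (-9, -36, -45).
With w = (1, -7, -3) − (-1, -4, 2) = (2, -3, -5), w · n = 315.
Distance = |w · n| / |n| = |315| / √3402 ≈ 5.4006.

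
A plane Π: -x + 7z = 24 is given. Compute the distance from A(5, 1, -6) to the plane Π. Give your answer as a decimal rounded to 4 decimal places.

n·A − d = (-1)·(5) + (0)·(1) + (7)·(-6) − 24 = -71; |n| = √50.
Distance = |-71| / √50 = 71/√50 ≈ 10.0409.

10.0409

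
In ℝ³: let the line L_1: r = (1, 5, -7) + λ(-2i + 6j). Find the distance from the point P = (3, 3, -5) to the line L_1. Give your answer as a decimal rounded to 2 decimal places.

Taking (1, 5, -7) on L_1 with direction v = (-2, 6, 0): w = P − (1, 5, -7) = (2, -2, 2), and w × v = (-12, -4, 8).
Distance = |w × v| / |v| = √224 / √40 ≈ 2.37.

2.37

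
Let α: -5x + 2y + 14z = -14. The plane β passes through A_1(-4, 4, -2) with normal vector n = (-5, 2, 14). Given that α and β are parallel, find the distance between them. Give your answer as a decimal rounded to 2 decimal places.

0.93

β: n·r = n·A_1 gives -5x + 2y + 14z = 0.
Same normal n = (-5, 2, 14) with |n| = √225; distance = |-14 − 0| / |n| = 14/√225 ≈ 0.93.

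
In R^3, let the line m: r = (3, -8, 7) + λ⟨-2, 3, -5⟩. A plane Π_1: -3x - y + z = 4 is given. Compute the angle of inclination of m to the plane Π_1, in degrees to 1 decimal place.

5.6

sin θ = |n·v| / (|n||v|) = |-2| / (√11 · √38) = 0.09782.
θ ≈ 5.6°.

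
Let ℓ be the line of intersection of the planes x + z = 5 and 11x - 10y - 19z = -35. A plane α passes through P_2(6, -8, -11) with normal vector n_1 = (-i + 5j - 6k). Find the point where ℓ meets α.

Direction of ℓ: (1, 0, 1) × (11, -10, -19) = (10, 30, -10).
A point on ℓ: solving the two plane equations with x = 8 gives (8, 18, -3).
α: n_1·r = n_1·P_2 gives -x + 5y - 6z = 20.
Substitute r = (8, 18, -3) + t(10, 30, -10) into the plane: 100 + 200t = 20, so t = -2/5.
Intersection: (8, 18, -3) + (-2/5)·(10, 30, -10) = (4, 6, 1).

(4, 6, 1)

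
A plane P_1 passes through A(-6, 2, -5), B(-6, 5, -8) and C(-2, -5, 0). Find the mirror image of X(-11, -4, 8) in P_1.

AB = (0, 3, -3), AC = (4, -7, 5); a normal to P_1 is AB × AC = (-6, -12, -12).
Using A: P_1 has equation -6x - 12y - 12z = 72.
λ = (n·X − d)/|n|² = (18 − 72)/324 = -1/6.
Reflection = X − 2λn = (-11, -4, 8) − (-1/3)·(-6, -12, -12) = (-13, -8, 4).

(-13, -8, 4)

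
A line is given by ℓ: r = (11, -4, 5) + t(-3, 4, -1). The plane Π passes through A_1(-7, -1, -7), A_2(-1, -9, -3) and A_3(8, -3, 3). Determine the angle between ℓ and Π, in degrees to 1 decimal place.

A_1A_2 = (6, -8, 4), A_1A_3 = (15, -2, 10); a normal to Π is A_1A_2 × A_1A_3 = (-72, 0, 108).
Using A_1: Π has equation -72x + 108z = -252.
sin θ = |n·v| / (|n||v|) = |108| / (√16848 · √26) = 0.16318.
θ ≈ 9.4°.

9.4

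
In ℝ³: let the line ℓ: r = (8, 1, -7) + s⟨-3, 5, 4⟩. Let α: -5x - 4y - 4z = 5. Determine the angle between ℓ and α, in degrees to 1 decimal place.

sin θ = |n·v| / (|n||v|) = |-21| / (√57 · √50) = 0.39337.
θ ≈ 23.2°.

23.2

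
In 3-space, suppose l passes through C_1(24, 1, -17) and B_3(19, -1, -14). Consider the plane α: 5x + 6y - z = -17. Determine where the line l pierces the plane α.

(4, -7, -5)

A direction vector for l is B_3 − C_1 = (-5, -2, 3).
Substitute r = (24, 1, -17) + t(-5, -2, 3) into the plane: 143 + (-40)t = -17, so t = 4.
Intersection: (24, 1, -17) + 4·(-5, -2, 3) = (4, -7, -5).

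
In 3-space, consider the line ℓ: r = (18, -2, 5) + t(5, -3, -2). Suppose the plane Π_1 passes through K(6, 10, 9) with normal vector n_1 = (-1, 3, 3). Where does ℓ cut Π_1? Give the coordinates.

(3, 7, 11)

Π_1: n_1·r = n_1·K gives -x + 3y + 3z = 51.
Substitute r = (18, -2, 5) + t(5, -3, -2) into the plane: -9 + (-20)t = 51, so t = -3.
Intersection: (18, -2, 5) + (-3)·(5, -3, -2) = (3, 7, 11).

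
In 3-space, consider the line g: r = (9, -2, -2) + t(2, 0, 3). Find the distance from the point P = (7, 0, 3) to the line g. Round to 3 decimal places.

Taking (9, -2, -2) on g with direction v = (2, 0, 3): w = P − (9, -2, -2) = (-2, 2, 5), and w × v = (6, 16, -4).
Distance = |w × v| / |v| = √308 / √13 ≈ 4.867.

4.867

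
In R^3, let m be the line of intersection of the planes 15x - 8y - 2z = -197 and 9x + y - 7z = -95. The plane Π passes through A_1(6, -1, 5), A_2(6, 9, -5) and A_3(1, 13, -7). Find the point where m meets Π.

(-9, 7, 3)

Direction of m: (15, -8, -2) × (9, 1, -7) = (58, 87, 87).
A point on m: solving the two plane equations with x = -17 gives (-17, -5, -9).
A_1A_2 = (0, 10, -10), A_1A_3 = (-5, 14, -12); a normal to Π is A_1A_2 × A_1A_3 = (20, 50, 50).
Using A_1: Π has equation 20x + 50y + 50z = 320.
Substitute r = (-17, -5, -9) + t(58, 87, 87) into the plane: -1040 + 9860t = 320, so t = 4/29.
Intersection: (-17, -5, -9) + (4/29)·(58, 87, 87) = (-9, 7, 3).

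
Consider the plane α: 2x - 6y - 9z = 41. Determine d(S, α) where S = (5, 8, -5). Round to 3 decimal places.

n·S − d = (2)·(5) + (-6)·(8) + (-9)·(-5) − 41 = -34; |n| = √121.
Distance = |-34| / √121 = 34/√121 ≈ 3.091.

3.091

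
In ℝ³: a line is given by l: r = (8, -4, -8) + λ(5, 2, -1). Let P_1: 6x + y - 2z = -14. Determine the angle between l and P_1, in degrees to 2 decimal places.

sin θ = |n·v| / (|n||v|) = |34| / (√41 · √30) = 0.96945.
θ ≈ 75.80°.

75.80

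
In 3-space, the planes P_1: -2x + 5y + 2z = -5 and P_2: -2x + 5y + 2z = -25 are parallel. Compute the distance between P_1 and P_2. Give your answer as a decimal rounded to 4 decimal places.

Same normal n = (-2, 5, 2) with |n| = √33; distance = |-5 − (-25)| / |n| = 20/√33 ≈ 3.4816.

3.4816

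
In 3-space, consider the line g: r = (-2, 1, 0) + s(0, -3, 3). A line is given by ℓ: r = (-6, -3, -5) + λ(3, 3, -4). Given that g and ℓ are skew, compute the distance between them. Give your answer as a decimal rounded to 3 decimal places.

Common perpendicular direction n = (0, -3, 3) × (3, 3, -4) = (3, 9, 9).
With w = (-6, -3, -5) − (-2, 1, 0) = (-4, -4, -5), w · n = -93.
Distance = |w · n| / |n| = |-93| / √171 ≈ 7.112.

7.112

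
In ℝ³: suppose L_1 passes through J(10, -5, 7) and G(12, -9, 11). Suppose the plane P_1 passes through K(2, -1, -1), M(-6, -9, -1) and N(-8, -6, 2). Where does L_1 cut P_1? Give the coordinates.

(6, 3, -1)

A direction vector for L_1 is G − J = (2, -4, 4).
KM = (-8, -8, 0), KN = (-10, -5, 3); a normal to P_1 is KM × KN = (-24, 24, -40).
Using K: P_1 has equation -24x + 24y - 40z = -32.
Substitute r = (10, -5, 7) + t(2, -4, 4) into the plane: -640 + (-304)t = -32, so t = -2.
Intersection: (10, -5, 7) + (-2)·(2, -4, 4) = (6, 3, -1).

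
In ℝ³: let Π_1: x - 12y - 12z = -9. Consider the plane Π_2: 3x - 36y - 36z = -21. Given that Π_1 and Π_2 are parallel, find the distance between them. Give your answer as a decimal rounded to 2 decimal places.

0.12

Rescale Π_2 by 1/3: x - 12y - 12z = -7. Then distance = |-9 − (-7)| / √289 ≈ 0.12.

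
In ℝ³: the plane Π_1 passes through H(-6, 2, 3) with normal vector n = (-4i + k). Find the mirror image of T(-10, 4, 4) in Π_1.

(-2, 4, 2)

Π_1: n·r = n·H gives -4x + z = 27.
λ = (n·T − d)/|n|² = (44 − 27)/17 = 1.
Reflection = T − 2λn = (-10, 4, 4) − 2·(-4, 0, 1) = (-2, 4, 2).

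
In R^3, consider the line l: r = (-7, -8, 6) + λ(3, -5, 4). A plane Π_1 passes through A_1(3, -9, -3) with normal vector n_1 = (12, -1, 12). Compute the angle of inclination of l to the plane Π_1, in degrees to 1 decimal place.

Π_1: n_1·r = n_1·A_1 gives 12x - y + 12z = 9.
sin θ = |n·v| / (|n||v|) = |89| / (√289 · √50) = 0.74038.
θ ≈ 47.8°.

47.8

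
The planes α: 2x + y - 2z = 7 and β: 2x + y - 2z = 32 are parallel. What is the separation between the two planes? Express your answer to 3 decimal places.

8.333

Same normal n = (2, 1, -2) with |n| = √9; distance = |7 − 32| / |n| = 25/√9 ≈ 8.333.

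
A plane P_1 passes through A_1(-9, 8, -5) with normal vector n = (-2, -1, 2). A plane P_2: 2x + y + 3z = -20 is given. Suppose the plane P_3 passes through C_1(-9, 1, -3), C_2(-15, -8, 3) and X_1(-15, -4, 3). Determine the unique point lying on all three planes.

(-8, 8, -4)

P_1: n·r = n·A_1 gives -2x - y + 2z = 0.
C_1C_2 = (-6, -9, 6), C_1X_1 = (-6, -5, 6); a normal to P_3 is C_1C_2 × C_1X_1 = (-24, 0, -24).
Using C_1: P_3 has equation -24x - 24z = 288.
Solving the 3×3 linear system -2x - y + 2z = 0, 2x + y + 3z = -20, -24x - 24z = 288 (e.g. by elimination or Cramer's rule, determinant = 120) gives (-8, 8, -4).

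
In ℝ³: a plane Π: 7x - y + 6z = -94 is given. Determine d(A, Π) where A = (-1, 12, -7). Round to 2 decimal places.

n·A − d = (7)·(-1) + (-1)·(12) + (6)·(-7) − (-94) = 33; |n| = √86.
Distance = |33| / √86 = 33/√86 ≈ 3.56.

3.56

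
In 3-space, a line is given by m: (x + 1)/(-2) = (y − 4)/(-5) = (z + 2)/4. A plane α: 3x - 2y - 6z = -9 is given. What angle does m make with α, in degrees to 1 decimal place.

m has direction (-2, -5, 4) through (-1, 4, -2).
sin θ = |n·v| / (|n||v|) = |-20| / (√49 · √45) = 0.42592.
θ ≈ 25.2°.

25.2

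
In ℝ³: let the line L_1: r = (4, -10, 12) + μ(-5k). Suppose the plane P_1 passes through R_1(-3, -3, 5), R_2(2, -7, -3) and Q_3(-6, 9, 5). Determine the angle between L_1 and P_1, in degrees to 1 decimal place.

25.9

R_1R_2 = (5, -4, -8), R_1Q_3 = (-3, 12, 0); a normal to P_1 is R_1R_2 × R_1Q_3 = (96, 24, 48).
Using R_1: P_1 has equation 96x + 24y + 48z = -120.
sin θ = |n·v| / (|n||v|) = |-240| / (√12096 · √25) = 0.43644.
θ ≈ 25.9°.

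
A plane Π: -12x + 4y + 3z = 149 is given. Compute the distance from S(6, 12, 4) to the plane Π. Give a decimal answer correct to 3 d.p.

12.385

n·S − d = (-12)·(6) + (4)·(12) + (3)·(4) − 149 = -161; |n| = √169.
Distance = |-161| / √169 = 161/√169 ≈ 12.385.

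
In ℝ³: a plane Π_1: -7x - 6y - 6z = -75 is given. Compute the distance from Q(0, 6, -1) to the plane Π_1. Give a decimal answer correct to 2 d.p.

4.09

n·Q − d = (-7)·(0) + (-6)·(6) + (-6)·(-1) − (-75) = 45; |n| = √121.
Distance = |45| / √121 = 45/√121 ≈ 4.09.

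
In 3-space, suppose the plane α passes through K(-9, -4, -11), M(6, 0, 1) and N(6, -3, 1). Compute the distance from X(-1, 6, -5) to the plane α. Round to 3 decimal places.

KM = (15, 4, 12), KN = (15, 1, 12); a normal to α is KM × KN = (36, 0, -45).
Using K: α has equation 36x - 45z = 171.
n·X − d = (36)·(-1) + (0)·(6) + (-45)·(-5) − 171 = 18; |n| = √3321.
Distance = |18| / √3321 = 18/√3321 ≈ 0.312.

0.312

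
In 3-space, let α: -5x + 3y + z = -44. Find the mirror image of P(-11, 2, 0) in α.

(19, -16, -6)

λ = (n·P − d)/|n|² = (61 − (-44))/35 = 3.
Reflection = P − 2λn = (-11, 2, 0) − 6·(-5, 3, 1) = (19, -16, -6).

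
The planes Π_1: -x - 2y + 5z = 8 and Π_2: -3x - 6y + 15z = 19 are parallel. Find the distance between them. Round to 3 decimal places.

Rescale Π_2 by 1/3: -x - 2y + 5z = 19/3. Then distance = |8 − (19/3)| / √30 ≈ 0.304.

0.304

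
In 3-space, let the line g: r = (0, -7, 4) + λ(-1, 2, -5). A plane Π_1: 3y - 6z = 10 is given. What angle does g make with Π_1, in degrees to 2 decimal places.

78.46

sin θ = |n·v| / (|n||v|) = |36| / (√45 · √30) = 0.97980.
θ ≈ 78.46°.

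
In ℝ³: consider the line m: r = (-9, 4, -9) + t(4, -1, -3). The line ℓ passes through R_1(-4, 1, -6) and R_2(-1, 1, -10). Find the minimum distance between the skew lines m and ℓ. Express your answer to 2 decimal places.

0.93

A direction vector for ℓ is R_2 − R_1 = (3, 0, -4).
Common perpendicular direction n = (4, -1, -3) × (3, 0, -4) = (4, 7, 3).
With w = (-4, 1, -6) − (-9, 4, -9) = (5, -3, 3), w · n = 8.
Distance = |w · n| / |n| = |8| / √74 ≈ 0.93.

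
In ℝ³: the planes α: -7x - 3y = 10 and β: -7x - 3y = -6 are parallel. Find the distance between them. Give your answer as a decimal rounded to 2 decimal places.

2.10

Same normal n = (-7, -3, 0) with |n| = √58; distance = |10 − (-6)| / |n| = 16/√58 ≈ 2.10.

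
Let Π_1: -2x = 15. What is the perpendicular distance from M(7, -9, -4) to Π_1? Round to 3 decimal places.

n·M − d = (-2)·(7) + (0)·(-9) + (0)·(-4) − 15 = -29; |n| = √4.
Distance = |-29| / √4 = 29/√4 ≈ 14.500.

14.500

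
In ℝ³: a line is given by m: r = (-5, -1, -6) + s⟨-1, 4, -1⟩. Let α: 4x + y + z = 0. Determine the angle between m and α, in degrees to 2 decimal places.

3.18

sin θ = |n·v| / (|n||v|) = |-1| / (√18 · √18) = 0.05556.
θ ≈ 3.18°.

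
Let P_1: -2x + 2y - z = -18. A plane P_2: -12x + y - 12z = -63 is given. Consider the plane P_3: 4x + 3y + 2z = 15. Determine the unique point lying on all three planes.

Solving the 3×3 linear system -2x + 2y - z = -18, -12x + y - 12z = -63, 4x + 3y + 2z = 15 (e.g. by elimination or Cramer's rule, determinant = -84) gives (7, -3, -2).

(7, -3, -2)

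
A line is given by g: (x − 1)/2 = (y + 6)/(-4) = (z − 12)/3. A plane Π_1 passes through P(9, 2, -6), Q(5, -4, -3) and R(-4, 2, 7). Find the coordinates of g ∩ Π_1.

(-3, 2, 6)

g has direction (2, -4, 3) through (1, -6, 12).
PQ = (-4, -6, 3), PR = (-13, 0, 13); a normal to Π_1 is PQ × PR = (-78, 13, -78).
Using P: Π_1 has equation -78x + 13y - 78z = -208.
Substitute r = (1, -6, 12) + t(2, -4, 3) into the plane: -1092 + (-442)t = -208, so t = -2.
Intersection: (1, -6, 12) + (-2)·(2, -4, 3) = (-3, 2, 6).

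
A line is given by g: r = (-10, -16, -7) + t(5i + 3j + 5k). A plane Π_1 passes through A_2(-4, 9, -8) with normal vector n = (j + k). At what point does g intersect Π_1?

(5, -7, 8)

Π_1: n·r = n·A_2 gives y + z = 1.
Substitute r = (-10, -16, -7) + t(5, 3, 5) into the plane: -23 + 8t = 1, so t = 3.
Intersection: (-10, -16, -7) + 3·(5, 3, 5) = (5, -7, 8).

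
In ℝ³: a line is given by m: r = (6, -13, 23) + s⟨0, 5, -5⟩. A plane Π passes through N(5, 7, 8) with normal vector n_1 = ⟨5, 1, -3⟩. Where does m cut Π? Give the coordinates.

(6, 2, 8)

Π: n_1·r = n_1·N gives 5x + y - 3z = 8.
Substitute r = (6, -13, 23) + t(0, 5, -5) into the plane: -52 + 20t = 8, so t = 3.
Intersection: (6, -13, 23) + 3·(0, 5, -5) = (6, 2, 8).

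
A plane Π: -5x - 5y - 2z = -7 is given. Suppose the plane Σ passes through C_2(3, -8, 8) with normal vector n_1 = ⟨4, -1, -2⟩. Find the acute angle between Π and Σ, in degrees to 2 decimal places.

70.93

Σ: n_1·r = n_1·C_2 gives 4x - y - 2z = 4.
cos θ = |n₁·n₂| / (|n₁||n₂|) = |-11| / (√54 · √21).
θ = arccos(0.32665) ≈ 70.93°.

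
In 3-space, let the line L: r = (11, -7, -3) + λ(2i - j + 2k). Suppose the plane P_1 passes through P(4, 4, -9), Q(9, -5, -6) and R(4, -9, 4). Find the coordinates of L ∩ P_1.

PQ = (5, -9, 3), PR = (0, -13, 13); a normal to P_1 is PQ × PR = (-78, -65, -65).
Using P: P_1 has equation -78x - 65y - 65z = 13.
Substitute r = (11, -7, -3) + t(2, -1, 2) into the plane: -208 + (-221)t = 13, so t = -1.
Intersection: (11, -7, -3) + (-1)·(2, -1, 2) = (9, -6, -5).

(9, -6, -5)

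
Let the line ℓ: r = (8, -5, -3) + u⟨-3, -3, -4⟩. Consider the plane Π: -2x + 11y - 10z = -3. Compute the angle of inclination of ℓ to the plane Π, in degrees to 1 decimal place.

8.5

sin θ = |n·v| / (|n||v|) = |13| / (√225 · √34) = 0.14863.
θ ≈ 8.5°.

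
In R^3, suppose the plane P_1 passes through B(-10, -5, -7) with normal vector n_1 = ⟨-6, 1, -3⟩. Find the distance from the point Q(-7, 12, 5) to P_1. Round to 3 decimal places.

5.455

P_1: n_1·r = n_1·B gives -6x + y - 3z = 76.
n·Q − d = (-6)·(-7) + (1)·(12) + (-3)·(5) − 76 = -37; |n| = √46.
Distance = |-37| / √46 = 37/√46 ≈ 5.455.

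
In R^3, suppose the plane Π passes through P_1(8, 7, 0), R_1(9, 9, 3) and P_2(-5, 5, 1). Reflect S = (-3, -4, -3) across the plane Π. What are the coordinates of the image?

(-5, 6, -9)

P_1R_1 = (1, 2, 3), P_1P_2 = (-13, -2, 1); a normal to Π is P_1R_1 × P_1P_2 = (8, -40, 24).
Using P_1: Π has equation 8x - 40y + 24z = -216.
λ = (n·S − d)/|n|² = (64 − (-216))/2240 = 1/8.
Reflection = S − 2λn = (-3, -4, -3) − (1/4)·(8, -40, 24) = (-5, 6, -9).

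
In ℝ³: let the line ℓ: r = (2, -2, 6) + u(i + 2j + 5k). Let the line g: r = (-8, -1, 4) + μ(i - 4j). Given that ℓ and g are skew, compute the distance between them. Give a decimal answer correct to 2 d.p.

Common perpendicular direction n = (1, 2, 5) × (1, -4, 0) = (20, 5, -6).
With w = (-8, -1, 4) − (2, -2, 6) = (-10, 1, -2), w · n = -183.
Distance = |w · n| / |n| = |-183| / √461 ≈ 8.52.

8.52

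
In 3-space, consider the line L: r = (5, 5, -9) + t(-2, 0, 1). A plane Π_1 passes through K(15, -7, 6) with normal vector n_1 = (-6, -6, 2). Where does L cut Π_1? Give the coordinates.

Π_1: n_1·r = n_1·K gives -6x - 6y + 2z = -36.
Substitute r = (5, 5, -9) + t(-2, 0, 1) into the plane: -78 + 14t = -36, so t = 3.
Intersection: (5, 5, -9) + 3·(-2, 0, 1) = (-1, 5, -6).

(-1, 5, -6)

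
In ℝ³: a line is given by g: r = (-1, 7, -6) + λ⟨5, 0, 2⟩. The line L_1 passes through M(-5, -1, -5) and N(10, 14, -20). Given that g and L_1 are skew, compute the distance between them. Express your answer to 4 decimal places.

A direction vector for L_1 is N − M = (15, 15, -15).
Common perpendicular direction n = (5, 0, 2) × (15, 15, -15) = (-30, 105, 75).
With w = (-5, -1, -5) − (-1, 7, -6) = (-4, -8, 1), w · n = -645.
Distance = |w · n| / |n| = |-645| / √17550 ≈ 4.8688.

4.8688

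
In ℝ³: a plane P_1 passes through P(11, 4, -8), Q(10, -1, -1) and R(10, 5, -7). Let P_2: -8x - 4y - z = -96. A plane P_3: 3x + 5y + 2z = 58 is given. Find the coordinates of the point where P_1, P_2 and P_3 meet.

(8, 10, -8)

PQ = (-1, -5, 7), PR = (-1, 1, 1); a normal to P_1 is PQ × PR = (-12, -6, -6).
Using P: P_1 has equation -12x - 6y - 6z = -108.
Solving the 3×3 linear system -12x - 6y - 6z = -108, -8x - 4y - z = -96, 3x + 5y + 2z = 58 (e.g. by elimination or Cramer's rule, determinant = 126) gives (8, 10, -8).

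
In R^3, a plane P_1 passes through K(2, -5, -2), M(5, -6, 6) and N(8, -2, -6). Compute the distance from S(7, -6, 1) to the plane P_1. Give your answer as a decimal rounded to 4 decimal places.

1.7692

KM = (3, -1, 8), KN = (6, 3, -4); a normal to P_1 is KM × KN = (-20, 60, 15).
Using K: P_1 has equation -20x + 60y + 15z = -370.
n·S − d = (-20)·(7) + (60)·(-6) + (15)·(1) − (-370) = -115; |n| = √4225.
Distance = |-115| / √4225 = 115/√4225 ≈ 1.7692.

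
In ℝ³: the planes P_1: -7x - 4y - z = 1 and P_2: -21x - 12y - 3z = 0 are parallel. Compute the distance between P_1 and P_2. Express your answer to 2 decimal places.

0.12

Rescale P_2 by 1/3: -7x - 4y - z = 0. Then distance = |1 − 0| / √66 ≈ 0.12.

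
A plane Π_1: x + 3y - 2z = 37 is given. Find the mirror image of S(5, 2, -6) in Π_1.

λ = (n·S − d)/|n|² = (23 − 37)/14 = -1.
Reflection = S − 2λn = (5, 2, -6) − (-2)·(1, 3, -2) = (7, 8, -10).

(7, 8, -10)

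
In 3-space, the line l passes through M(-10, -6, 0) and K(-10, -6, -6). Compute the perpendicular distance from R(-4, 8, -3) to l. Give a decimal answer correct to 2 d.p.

15.23

A direction vector for l is K − M = (0, 0, -6).
Taking (-10, -6, 0) on l with direction v = (0, 0, -6): w = R − (-10, -6, 0) = (6, 14, -3), and w × v = (-84, 36, 0).
Distance = |w × v| / |v| = √8352 / √36 ≈ 15.23.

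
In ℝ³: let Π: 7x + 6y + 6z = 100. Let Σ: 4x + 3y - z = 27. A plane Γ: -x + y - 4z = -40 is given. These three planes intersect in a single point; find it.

(10, -2, 7)

Solving the 3×3 linear system 7x + 6y + 6z = 100, 4x + 3y - z = 27, -x + y - 4z = -40 (e.g. by elimination or Cramer's rule, determinant = 67) gives (10, -2, 7).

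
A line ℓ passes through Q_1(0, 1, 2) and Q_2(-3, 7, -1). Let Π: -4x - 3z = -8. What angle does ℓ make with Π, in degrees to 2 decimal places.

A direction vector for ℓ is Q_2 − Q_1 = (-3, 6, -3).
sin θ = |n·v| / (|n||v|) = |21| / (√25 · √54) = 0.57155.
θ ≈ 34.86°.

34.86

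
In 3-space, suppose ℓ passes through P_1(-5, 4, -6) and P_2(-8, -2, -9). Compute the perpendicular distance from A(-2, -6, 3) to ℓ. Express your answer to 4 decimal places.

13.3915

A direction vector for ℓ is P_2 − P_1 = (-3, -6, -3).
Taking (-5, 4, -6) on ℓ with direction v = (-3, -6, -3): w = A − (-5, 4, -6) = (3, -10, 9), and w × v = (84, -18, -48).
Distance = |w × v| / |v| = √9684 / √54 ≈ 13.3915.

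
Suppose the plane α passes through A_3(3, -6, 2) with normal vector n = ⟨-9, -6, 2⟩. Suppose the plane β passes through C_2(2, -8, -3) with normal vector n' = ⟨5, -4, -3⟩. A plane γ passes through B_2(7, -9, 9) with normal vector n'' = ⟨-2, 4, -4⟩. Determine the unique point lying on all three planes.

(7, -10, 8)

α: n·r = n·A_3 gives -9x - 6y + 2z = 13.
β: n'·r = n'·C_2 gives 5x - 4y - 3z = 51.
γ: n''·r = n''·B_2 gives -2x + 4y - 4z = -86.
Solving the 3×3 linear system -9x - 6y + 2z = 13, 5x - 4y - 3z = 51, -2x + 4y - 4z = -86 (e.g. by elimination or Cramer's rule, determinant = -384) gives (7, -10, 8).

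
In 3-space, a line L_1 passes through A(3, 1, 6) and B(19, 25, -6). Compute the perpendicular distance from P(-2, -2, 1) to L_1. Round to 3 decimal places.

A direction vector for L_1 is B − A = (16, 24, -12).
Taking (3, 1, 6) on L_1 with direction v = (16, 24, -12): w = P − (3, 1, 6) = (-5, -3, -5), and w × v = (156, -140, -72).
Distance = |w × v| / |v| = √49120 / √976 ≈ 7.094.

7.094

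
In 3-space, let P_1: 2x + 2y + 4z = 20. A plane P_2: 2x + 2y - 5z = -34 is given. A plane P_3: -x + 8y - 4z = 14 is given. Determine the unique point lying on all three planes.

Solving the 3×3 linear system 2x + 2y + 4z = 20, 2x + 2y - 5z = -34, -x + 8y - 4z = 14 (e.g. by elimination or Cramer's rule, determinant = 162) gives (-6, 4, 6).

(-6, 4, 6)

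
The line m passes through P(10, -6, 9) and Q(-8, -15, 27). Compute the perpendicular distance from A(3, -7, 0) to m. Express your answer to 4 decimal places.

A direction vector for m is Q − P = (-18, -9, 18).
Taking (10, -6, 9) on m with direction v = (-18, -9, 18): w = A − (10, -6, 9) = (-7, -1, -9), and w × v = (-99, 288, 45).
Distance = |w × v| / |v| = √94770 / √729 ≈ 11.4018.

11.4018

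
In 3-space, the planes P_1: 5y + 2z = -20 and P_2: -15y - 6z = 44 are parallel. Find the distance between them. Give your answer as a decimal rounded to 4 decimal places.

0.9904

Rescale P_2 by 1/(-3): 5y + 2z = -44/3. Then distance = |-20 − (-44/3)| / √29 ≈ 0.9904.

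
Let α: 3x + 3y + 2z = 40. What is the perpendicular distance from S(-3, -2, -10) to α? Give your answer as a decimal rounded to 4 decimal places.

n·S − d = (3)·(-3) + (3)·(-2) + (2)·(-10) − 40 = -75; |n| = √22.
Distance = |-75| / √22 = 75/√22 ≈ 15.9901.

15.9901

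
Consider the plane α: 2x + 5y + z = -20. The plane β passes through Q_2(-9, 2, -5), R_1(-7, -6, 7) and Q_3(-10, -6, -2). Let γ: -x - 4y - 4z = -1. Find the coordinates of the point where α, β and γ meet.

Q_2R_1 = (2, -8, 12), Q_2Q_3 = (-1, -8, 3); a normal to β is Q_2R_1 × Q_2Q_3 = (72, -18, -24).
Using Q_2: β has equation 72x - 18y - 24z = -564.
Solving the 3×3 linear system 2x + 5y + z = -20, 72x - 18y - 24z = -564, -x - 4y - 4z = -1 (e.g. by elimination or Cramer's rule, determinant = 1206) gives (-7, -2, 4).

(-7, -2, 4)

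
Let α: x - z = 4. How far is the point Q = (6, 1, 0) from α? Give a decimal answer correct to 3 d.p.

n·Q − d = (1)·(6) + (0)·(1) + (-1)·(0) − 4 = 2; |n| = √2.
Distance = |2| / √2 = 2/√2 ≈ 1.414.

1.414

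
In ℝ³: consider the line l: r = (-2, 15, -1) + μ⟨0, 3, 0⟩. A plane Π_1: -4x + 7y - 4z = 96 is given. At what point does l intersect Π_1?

Substitute r = (-2, 15, -1) + t(0, 3, 0) into the plane: 117 + 21t = 96, so t = -1.
Intersection: (-2, 15, -1) + (-1)·(0, 3, 0) = (-2, 12, -1).

(-2, 12, -1)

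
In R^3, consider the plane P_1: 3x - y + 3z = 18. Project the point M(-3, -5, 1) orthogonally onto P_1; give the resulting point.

Foot = M − λn with λ = (n·M − d)/|n|² = (-1 − 18)/19 = -1.
Foot = (-3, -5, 1) − (-1)·(3, -1, 3) = (0, -6, 4).

(0, -6, 4)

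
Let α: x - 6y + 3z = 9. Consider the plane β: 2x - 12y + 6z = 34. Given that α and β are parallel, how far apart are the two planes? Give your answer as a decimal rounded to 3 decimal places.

1.180

Rescale β by 1/2: x - 6y + 3z = 17. Then distance = |9 − 17| / √46 ≈ 1.180.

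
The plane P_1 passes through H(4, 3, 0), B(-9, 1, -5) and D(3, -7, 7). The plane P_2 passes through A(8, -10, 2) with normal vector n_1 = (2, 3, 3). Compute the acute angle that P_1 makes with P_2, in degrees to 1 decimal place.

HB = (-13, -2, -5), HD = (-1, -10, 7); a normal to P_1 is HB × HD = (-64, 96, 128).
Using H: P_1 has equation -64x + 96y + 128z = 32.
P_2: n_1·r = n_1·A gives 2x + 3y + 3z = -8.
cos θ = |n₁·n₂| / (|n₁||n₂|) = |544| / (√29696 · √22).
θ = arccos(0.67304) ≈ 47.7°.

47.7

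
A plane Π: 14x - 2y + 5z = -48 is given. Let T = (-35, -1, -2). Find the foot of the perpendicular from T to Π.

(-7, -5, 8)

Foot = T − λn with λ = (n·T − d)/|n|² = (-498 − (-48))/225 = -2.
Foot = (-35, -1, -2) − (-2)·(14, -2, 5) = (-7, -5, 8).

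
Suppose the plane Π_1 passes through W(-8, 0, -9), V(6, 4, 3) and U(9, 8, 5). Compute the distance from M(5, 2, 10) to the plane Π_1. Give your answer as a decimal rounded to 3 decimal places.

5.533

WV = (14, 4, 12), WU = (17, 8, 14); a normal to Π_1 is WV × WU = (-40, 8, 44).
Using W: Π_1 has equation -40x + 8y + 44z = -76.
n·M − d = (-40)·(5) + (8)·(2) + (44)·(10) − (-76) = 332; |n| = √3600.
Distance = |332| / √3600 = 332/√3600 ≈ 5.533.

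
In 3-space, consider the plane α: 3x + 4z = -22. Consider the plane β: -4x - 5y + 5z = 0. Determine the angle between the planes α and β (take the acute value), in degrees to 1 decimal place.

cos θ = |n₁·n₂| / (|n₁||n₂|) = |8| / (√25 · √66).
θ = arccos(0.19695) ≈ 78.6°.

78.6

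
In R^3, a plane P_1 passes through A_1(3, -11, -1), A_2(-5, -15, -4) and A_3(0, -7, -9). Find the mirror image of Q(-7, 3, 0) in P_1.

A_1A_2 = (-8, -4, -3), A_1A_3 = (-3, 4, -8); a normal to P_1 is A_1A_2 × A_1A_3 = (44, -55, -44).
Using A_1: P_1 has equation 44x - 55y - 44z = 781.
λ = (n·Q − d)/|n|² = (-473 − 781)/6897 = -2/11.
Reflection = Q − 2λn = (-7, 3, 0) − (-4/11)·(44, -55, -44) = (9, -17, -16).

(9, -17, -16)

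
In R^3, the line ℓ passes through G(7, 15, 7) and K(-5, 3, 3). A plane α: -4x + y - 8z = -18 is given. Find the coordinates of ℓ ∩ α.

A direction vector for ℓ is K − G = (-12, -12, -4).
Substitute r = (7, 15, 7) + t(-12, -12, -4) into the plane: -69 + 68t = -18, so t = 3/4.
Intersection: (7, 15, 7) + (3/4)·(-12, -12, -4) = (-2, 6, 4).

(-2, 6, 4)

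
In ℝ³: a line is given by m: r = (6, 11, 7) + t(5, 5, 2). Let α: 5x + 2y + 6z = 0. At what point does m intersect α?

Substitute r = (6, 11, 7) + t(5, 5, 2) into the plane: 94 + 47t = 0, so t = -2.
Intersection: (6, 11, 7) + (-2)·(5, 5, 2) = (-4, 1, 3).

(-4, 1, 3)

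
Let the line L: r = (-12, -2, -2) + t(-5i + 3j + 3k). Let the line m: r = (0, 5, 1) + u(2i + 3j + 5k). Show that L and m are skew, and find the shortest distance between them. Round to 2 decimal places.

5.96

Common perpendicular direction n = (-5, 3, 3) × (2, 3, 5) = (6, 31, -21).
With w = (0, 5, 1) − (-12, -2, -2) = (12, 7, 3), w · n = 226.
Since n ≠ 0 the lines are not parallel, and w · n = 226 ≠ 0 so they do not intersect; hence they are skew.
Distance = |w · n| / |n| = |226| / √1438 ≈ 5.96.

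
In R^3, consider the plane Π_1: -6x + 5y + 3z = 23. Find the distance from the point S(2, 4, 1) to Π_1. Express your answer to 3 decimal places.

n·S − d = (-6)·(2) + (5)·(4) + (3)·(1) − 23 = -12; |n| = √70.
Distance = |-12| / √70 = 12/√70 ≈ 1.434.

1.434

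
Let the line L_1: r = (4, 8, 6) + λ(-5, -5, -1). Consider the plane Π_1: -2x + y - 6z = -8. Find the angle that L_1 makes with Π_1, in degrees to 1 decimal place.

sin θ = |n·v| / (|n||v|) = |11| / (√41 · √51) = 0.24056.
θ ≈ 13.9°.

13.9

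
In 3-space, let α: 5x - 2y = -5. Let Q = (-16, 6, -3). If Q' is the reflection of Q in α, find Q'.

λ = (n·Q − d)/|n|² = (-92 − (-5))/29 = -3.
Reflection = Q − 2λn = (-16, 6, -3) − (-6)·(5, -2, 0) = (14, -6, -3).

(14, -6, -3)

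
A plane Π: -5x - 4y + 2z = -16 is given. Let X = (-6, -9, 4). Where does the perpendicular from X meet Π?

(4, -1, 0)

Foot = X − λn with λ = (n·X − d)/|n|² = (74 − (-16))/45 = 2.
Foot = (-6, -9, 4) − 2·(-5, -4, 2) = (4, -1, 0).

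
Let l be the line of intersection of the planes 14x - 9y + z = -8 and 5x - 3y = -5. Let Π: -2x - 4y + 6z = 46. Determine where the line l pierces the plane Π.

(-4, -5, 3)

Direction of l: (14, -9, 1) × (5, -3, 0) = (3, 5, 3).
A point on l: solving the two plane equations with x = -16 gives (-16, -25, -9).
Substitute r = (-16, -25, -9) + t(3, 5, 3) into the plane: 78 + (-8)t = 46, so t = 4.
Intersection: (-16, -25, -9) + 4·(3, 5, 3) = (-4, -5, 3).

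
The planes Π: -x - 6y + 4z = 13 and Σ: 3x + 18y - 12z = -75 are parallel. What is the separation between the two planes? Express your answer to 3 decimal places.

1.648

Rescale Σ by 1/(-3): -x - 6y + 4z = 25. Then distance = |13 − 25| / √53 ≈ 1.648.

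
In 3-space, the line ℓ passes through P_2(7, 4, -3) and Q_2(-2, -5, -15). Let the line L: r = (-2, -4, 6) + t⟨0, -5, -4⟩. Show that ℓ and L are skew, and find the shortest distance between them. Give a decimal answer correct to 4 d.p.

A direction vector for ℓ is Q_2 − P_2 = (-9, -9, -12).
Common perpendicular direction n = (-9, -9, -12) × (0, -5, -4) = (-24, -36, 45).
With w = (-2, -4, 6) − (7, 4, -3) = (-9, -8, 9), w · n = 909.
Since n ≠ 0 the lines are not parallel, and w · n = 909 ≠ 0 so they do not intersect; hence they are skew.
Distance = |w · n| / |n| = |909| / √3897 ≈ 14.5613.

14.5613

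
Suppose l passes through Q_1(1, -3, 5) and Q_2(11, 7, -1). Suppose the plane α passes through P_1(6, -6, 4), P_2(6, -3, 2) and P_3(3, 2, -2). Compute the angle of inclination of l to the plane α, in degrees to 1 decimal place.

4.8

A direction vector for l is Q_2 − Q_1 = (10, 10, -6).
P_1P_2 = (0, 3, -2), P_1P_3 = (-3, 8, -6); a normal to α is P_1P_2 × P_1P_3 = (-2, 6, 9).
Using P_1: α has equation -2x + 6y + 9z = -12.
sin θ = |n·v| / (|n||v|) = |-14| / (√121 · √236) = 0.08285.
θ ≈ 4.8°.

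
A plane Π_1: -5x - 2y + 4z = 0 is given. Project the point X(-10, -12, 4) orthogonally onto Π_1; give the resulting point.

(0, -8, -4)

Foot = X − λn with λ = (n·X − d)/|n|² = (90 − 0)/45 = 2.
Foot = (-10, -12, 4) − 2·(-5, -2, 4) = (0, -8, -4).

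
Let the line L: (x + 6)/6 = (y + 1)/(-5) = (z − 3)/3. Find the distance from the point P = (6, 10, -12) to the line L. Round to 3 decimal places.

21.881

L has direction (6, -5, 3) through (-6, -1, 3).
Taking (-6, -1, 3) on L with direction v = (6, -5, 3): w = P − (-6, -1, 3) = (12, 11, -15), and w × v = (-42, -126, -126).
Distance = |w × v| / |v| = √33516 / √70 ≈ 21.881.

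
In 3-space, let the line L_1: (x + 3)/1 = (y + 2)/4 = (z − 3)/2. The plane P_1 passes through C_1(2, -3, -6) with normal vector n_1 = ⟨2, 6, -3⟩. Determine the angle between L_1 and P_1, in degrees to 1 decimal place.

L_1 has direction (1, 4, 2) through (-3, -2, 3).
P_1: n_1·r = n_1·C_1 gives 2x + 6y - 3z = 4.
sin θ = |n·v| / (|n||v|) = |20| / (√49 · √21) = 0.62348.
θ ≈ 38.6°.

38.6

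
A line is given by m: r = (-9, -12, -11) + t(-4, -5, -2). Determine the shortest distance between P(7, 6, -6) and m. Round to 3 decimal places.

Taking (-9, -12, -11) on m with direction v = (-4, -5, -2): w = P − (-9, -12, -11) = (16, 18, 5), and w × v = (-11, 12, -8).
Distance = |w × v| / |v| = √329 / √45 ≈ 2.704.

2.704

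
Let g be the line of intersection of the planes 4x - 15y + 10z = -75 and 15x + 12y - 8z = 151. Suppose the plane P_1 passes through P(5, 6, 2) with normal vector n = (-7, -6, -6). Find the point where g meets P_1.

Direction of g: (4, -15, 10) × (15, 12, -8) = (0, 182, 273).
A point on g: solving the two plane equations with y = 13 gives (5, 13, 10).
P_1: n·r = n·P gives -7x - 6y - 6z = -83.
Substitute r = (5, 13, 10) + t(0, 182, 273) into the plane: -173 + (-2730)t = -83, so t = -3/91.
Intersection: (5, 13, 10) + (-3/91)·(0, 182, 273) = (5, 7, 1).

(5, 7, 1)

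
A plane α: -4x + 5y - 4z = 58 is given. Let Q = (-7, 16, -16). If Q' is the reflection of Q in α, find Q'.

(9, -4, 0)

λ = (n·Q − d)/|n|² = (172 − 58)/57 = 2.
Reflection = Q − 2λn = (-7, 16, -16) − 4·(-4, 5, -4) = (9, -4, 0).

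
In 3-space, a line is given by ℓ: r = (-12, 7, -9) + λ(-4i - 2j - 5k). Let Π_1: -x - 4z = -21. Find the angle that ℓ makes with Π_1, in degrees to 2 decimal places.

60.19

sin θ = |n·v| / (|n||v|) = |24| / (√17 · √45) = 0.86772.
θ ≈ 60.19°.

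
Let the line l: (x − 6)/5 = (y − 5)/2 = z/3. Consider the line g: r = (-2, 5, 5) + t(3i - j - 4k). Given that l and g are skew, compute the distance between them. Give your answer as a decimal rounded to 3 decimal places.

l has direction (5, 2, 3) through (6, 5, 0).
Common perpendicular direction n = (5, 2, 3) × (3, -1, -4) = (-5, 29, -11).
With w = (-2, 5, 5) − (6, 5, 0) = (-8, 0, 5), w · n = -15.
Distance = |w · n| / |n| = |-15| / √987 ≈ 0.477.

0.477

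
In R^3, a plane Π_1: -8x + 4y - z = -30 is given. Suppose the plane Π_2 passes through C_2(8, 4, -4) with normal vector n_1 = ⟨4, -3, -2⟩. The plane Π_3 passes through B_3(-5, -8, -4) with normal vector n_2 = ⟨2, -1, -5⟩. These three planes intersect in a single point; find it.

(0, -8, -2)

Π_2: n_1·r = n_1·C_2 gives 4x - 3y - 2z = 28.
Π_3: n_2·r = n_2·B_3 gives 2x - y - 5z = 18.
Solving the 3×3 linear system -8x + 4y - z = -30, 4x - 3y - 2z = 28, 2x - y - 5z = 18 (e.g. by elimination or Cramer's rule, determinant = -42) gives (0, -8, -2).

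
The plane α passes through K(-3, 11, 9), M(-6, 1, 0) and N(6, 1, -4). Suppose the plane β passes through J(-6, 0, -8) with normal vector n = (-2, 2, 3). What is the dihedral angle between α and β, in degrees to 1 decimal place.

KM = (-3, -10, -9), KN = (9, -10, -13); a normal to α is KM × KN = (40, -120, 120).
Using K: α has equation 40x - 120y + 120z = -360.
β: n·r = n·J gives -2x + 2y + 3z = -12.
cos θ = |n₁·n₂| / (|n₁||n₂|) = |40| / (√30400 · √17).
θ = arccos(0.05564) ≈ 86.8°.

86.8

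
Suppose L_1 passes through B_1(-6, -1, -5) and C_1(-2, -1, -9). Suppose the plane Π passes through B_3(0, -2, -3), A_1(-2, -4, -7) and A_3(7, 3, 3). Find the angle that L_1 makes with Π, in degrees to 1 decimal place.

8.9

A direction vector for L_1 is C_1 − B_1 = (4, 0, -4).
B_3A_1 = (-2, -2, -4), B_3A_3 = (7, 5, 6); a normal to Π is B_3A_1 × B_3A_3 = (8, -16, 4).
Using B_3: Π has equation 8x - 16y + 4z = 20.
sin θ = |n·v| / (|n||v|) = |16| / (√336 · √32) = 0.15430.
θ ≈ 8.9°.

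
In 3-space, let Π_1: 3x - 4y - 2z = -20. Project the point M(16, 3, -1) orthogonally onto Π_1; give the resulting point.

Foot = M − λn with λ = (n·M − d)/|n|² = (38 − (-20))/29 = 2.
Foot = (16, 3, -1) − 2·(3, -4, -2) = (10, 11, 3).

(10, 11, 3)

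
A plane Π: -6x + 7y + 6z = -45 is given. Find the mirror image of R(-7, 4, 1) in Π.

(5, -10, -11)

λ = (n·R − d)/|n|² = (76 − (-45))/121 = 1.
Reflection = R − 2λn = (-7, 4, 1) − 2·(-6, 7, 6) = (5, -10, -11).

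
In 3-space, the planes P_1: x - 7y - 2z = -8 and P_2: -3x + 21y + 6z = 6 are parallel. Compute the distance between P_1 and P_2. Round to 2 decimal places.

0.82

Rescale P_2 by 1/(-3): x - 7y - 2z = -2. Then distance = |-8 − (-2)| / √54 ≈ 0.82.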